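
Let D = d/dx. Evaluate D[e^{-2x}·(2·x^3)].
x^{2} \left(6 - 4 x\right) e^{- 2 x}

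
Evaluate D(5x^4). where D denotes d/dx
20 x^{3}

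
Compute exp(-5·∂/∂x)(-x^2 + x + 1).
- x^{2} + 11 x - 29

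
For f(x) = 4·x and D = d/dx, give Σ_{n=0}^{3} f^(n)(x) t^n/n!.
4 t + 4 x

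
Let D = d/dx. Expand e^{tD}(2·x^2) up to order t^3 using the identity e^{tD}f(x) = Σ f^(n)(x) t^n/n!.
2 t^{2} + 4 t x + 2 x^{2}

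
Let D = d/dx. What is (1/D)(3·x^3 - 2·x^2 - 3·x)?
\frac{3 x^{4}}{4} - \frac{2 x^{3}}{3} - \frac{3 x^{2}}{2}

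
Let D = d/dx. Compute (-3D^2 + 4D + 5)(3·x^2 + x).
15 x^{2} + 29 x - 14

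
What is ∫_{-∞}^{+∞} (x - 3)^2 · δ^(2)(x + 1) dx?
2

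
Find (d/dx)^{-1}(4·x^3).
x^{4}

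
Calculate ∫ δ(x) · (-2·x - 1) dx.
-1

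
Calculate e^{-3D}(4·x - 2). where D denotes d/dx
4 x - 14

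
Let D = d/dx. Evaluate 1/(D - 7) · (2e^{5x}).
- e^{5 x}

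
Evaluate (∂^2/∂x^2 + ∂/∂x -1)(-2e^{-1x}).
2 e^{- x}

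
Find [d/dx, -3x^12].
- 36 x^{11}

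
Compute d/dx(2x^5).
10 x^{4}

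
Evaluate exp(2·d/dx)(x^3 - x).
x^{3} + 6 x^{2} + 11 x + 6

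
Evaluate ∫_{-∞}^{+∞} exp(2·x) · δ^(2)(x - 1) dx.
4 e^{2}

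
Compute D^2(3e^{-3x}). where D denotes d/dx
27 e^{- 3 x}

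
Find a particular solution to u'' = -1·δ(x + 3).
-\frac{|x + 3|}{2}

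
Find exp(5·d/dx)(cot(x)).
\cot{\left(x + 5 \right)}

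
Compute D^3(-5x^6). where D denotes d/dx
- 600 x^{3}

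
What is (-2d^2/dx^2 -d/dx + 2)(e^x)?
- e^{x}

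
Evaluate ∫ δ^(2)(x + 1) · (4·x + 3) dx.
0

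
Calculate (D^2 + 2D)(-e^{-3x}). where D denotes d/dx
- 3 e^{- 3 x}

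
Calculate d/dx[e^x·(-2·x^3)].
2 x^{2} \left(- x - 3\right) e^{x}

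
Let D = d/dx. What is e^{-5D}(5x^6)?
5 x^{6} - 150 x^{5} + 1875 x^{4} - 12500 x^{3} + 46875 x^{2} - 93750 x + 78125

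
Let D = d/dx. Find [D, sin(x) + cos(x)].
- \sin{\left(x \right)} + \cos{\left(x \right)}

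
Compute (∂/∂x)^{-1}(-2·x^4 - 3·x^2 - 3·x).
- \frac{2 x^{5}}{5} - x^{3} - \frac{3 x^{2}}{2}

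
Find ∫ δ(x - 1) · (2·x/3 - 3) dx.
- \frac{7}{3}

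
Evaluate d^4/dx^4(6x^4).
144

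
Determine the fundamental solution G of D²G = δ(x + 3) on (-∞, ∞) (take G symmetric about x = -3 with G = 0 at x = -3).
\frac{|x + 3|}{2}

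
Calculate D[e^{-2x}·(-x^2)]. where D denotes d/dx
2 x \left(x - 1\right) e^{- 2 x}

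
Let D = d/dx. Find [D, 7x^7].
49 x^{6}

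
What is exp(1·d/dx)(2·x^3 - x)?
2 x^{3} + 6 x^{2} + 5 x + 1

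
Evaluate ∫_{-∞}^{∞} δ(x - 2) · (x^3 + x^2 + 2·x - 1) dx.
15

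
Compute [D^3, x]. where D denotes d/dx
3D^{2}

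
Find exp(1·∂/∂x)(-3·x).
- 3 x - 3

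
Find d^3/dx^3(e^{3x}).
27 e^{3 x}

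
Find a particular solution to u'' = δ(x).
\frac{|x|}{2}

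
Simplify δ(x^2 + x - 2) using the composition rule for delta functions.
\frac{\delta(x + 2) + \delta(x - 1)}{3}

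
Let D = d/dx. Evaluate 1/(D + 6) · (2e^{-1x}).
\frac{2 e^{- x}}{5}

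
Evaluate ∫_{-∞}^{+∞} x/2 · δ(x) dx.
0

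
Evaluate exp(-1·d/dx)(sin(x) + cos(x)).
\sqrt{2} \cos{\left(- x + \frac{\pi}{4} + 1 \right)}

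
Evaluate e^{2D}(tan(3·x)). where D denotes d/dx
\tan{\left(3 x + 6 \right)}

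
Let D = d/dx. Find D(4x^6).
24 x^{5}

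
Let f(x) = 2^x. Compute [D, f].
2^{x} \log{\left(2 \right)}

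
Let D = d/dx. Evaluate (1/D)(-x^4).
- \frac{x^{5}}{5}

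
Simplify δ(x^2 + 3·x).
\frac{\delta(x + 3) + \delta(x)}{3}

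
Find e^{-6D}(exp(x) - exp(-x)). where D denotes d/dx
- e^{6 - x} + e^{x - 6}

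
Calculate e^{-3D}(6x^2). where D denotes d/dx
6 x^{2} - 36 x + 54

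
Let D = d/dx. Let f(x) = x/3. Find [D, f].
\frac{1}{3}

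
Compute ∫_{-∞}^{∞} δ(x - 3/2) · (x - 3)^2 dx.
\frac{9}{4}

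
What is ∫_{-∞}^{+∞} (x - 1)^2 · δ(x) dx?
1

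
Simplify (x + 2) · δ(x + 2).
0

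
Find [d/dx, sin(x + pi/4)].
\cos{\left(x + \frac{\pi}{4} \right)}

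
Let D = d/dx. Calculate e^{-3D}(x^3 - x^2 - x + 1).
x^{3} - 10 x^{2} + 32 x - 32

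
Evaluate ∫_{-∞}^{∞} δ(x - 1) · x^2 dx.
1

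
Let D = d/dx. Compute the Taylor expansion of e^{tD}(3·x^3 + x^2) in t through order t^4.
3 t^{3} + t^{2} \left(9 x + 1\right) + t x \left(9 x + 2\right) + 3 x^{3} + x^{2}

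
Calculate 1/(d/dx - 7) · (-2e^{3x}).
\frac{e^{3 x}}{2}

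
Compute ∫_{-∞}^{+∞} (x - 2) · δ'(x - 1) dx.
-1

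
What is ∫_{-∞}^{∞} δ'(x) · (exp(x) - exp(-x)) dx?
-2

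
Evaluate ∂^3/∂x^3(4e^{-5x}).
- 500 e^{- 5 x}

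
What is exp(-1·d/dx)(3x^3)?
3 x^{3} - 9 x^{2} + 9 x - 3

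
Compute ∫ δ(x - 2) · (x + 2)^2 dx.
16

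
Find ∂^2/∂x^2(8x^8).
448 x^{6}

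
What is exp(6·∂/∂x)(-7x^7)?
- 7 x^{7} - 294 x^{6} - 5292 x^{5} - 52920 x^{4} - 317520 x^{3} - 1143072 x^{2} - 2286144 x - 1959552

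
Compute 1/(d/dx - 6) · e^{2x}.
- \frac{e^{2 x}}{4}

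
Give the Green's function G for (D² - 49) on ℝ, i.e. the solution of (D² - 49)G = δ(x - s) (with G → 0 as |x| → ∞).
-\frac{e^{-7|x-s|}}{14}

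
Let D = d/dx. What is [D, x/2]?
\frac{1}{2}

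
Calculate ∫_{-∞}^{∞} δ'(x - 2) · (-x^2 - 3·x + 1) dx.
7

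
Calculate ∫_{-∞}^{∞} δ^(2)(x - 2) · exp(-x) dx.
e^{-2}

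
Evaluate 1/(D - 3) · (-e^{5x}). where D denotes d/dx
- \frac{e^{5 x}}{2}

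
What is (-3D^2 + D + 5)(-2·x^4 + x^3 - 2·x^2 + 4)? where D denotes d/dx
- 10 x^{4} - 3 x^{3} + 65 x^{2} - 22 x + 32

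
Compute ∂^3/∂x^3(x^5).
60 x^{2}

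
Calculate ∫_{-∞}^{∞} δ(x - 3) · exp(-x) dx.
e^{-3}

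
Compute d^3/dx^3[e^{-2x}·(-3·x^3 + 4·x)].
2 \left(12 x^{3} - 54 x^{2} + 38 x + 15\right) e^{- 2 x}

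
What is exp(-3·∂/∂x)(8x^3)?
8 x^{3} - 72 x^{2} + 216 x - 216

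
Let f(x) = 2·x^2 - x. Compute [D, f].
4 x - 1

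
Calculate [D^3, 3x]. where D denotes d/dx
9D^{2}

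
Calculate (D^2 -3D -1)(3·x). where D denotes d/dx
- 3 x - 9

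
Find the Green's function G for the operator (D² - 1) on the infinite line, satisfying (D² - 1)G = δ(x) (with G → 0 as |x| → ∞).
-\frac{e^{-|x|}}{2}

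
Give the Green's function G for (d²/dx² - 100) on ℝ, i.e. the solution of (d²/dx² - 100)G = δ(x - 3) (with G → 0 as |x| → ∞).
-\frac{e^{-10|x - 3|}}{20}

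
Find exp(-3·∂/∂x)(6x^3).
6 x^{3} - 54 x^{2} + 162 x - 162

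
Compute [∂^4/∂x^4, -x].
-4\frac{d^{3}}{dx^{3}}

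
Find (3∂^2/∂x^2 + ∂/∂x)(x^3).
3 x \left(x + 6\right)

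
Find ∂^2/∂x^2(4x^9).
288 x^{7}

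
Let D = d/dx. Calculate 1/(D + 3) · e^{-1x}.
\frac{e^{- x}}{2}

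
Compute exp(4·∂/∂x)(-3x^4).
- 3 x^{4} - 48 x^{3} - 288 x^{2} - 768 x - 768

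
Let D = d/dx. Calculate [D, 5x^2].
10 x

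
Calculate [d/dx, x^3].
3 x^{2}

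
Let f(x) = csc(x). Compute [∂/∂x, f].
- \cot{\left(x \right)} \csc{\left(x \right)}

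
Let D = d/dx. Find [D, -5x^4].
- 20 x^{3}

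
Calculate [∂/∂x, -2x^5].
- 10 x^{4}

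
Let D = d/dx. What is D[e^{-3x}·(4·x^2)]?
4 x \left(2 - 3 x\right) e^{- 3 x}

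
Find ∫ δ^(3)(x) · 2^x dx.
- \log{\left(2 \right)}^{3}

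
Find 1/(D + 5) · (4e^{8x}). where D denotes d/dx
\frac{4 e^{8 x}}{13}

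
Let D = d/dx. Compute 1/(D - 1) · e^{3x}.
\frac{e^{3 x}}{2}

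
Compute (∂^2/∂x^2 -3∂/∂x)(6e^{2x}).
- 12 e^{2 x}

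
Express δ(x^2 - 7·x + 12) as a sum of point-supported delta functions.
\frac{\delta(x - 4) + \delta(x - 3)}{1}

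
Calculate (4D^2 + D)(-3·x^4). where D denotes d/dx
12 x^{2} \left(- x - 12\right)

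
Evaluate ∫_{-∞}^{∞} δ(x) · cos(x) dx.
1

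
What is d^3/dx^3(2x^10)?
1440 x^{7}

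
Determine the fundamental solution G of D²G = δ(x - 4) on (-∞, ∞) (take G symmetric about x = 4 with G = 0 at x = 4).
\frac{|x - 4|}{2}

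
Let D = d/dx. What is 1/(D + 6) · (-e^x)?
- \frac{e^{x}}{7}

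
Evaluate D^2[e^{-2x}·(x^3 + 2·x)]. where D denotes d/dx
2 \left(2 x^{3} - 6 x^{2} + 7 x - 4\right) e^{- 2 x}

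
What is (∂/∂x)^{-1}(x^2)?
\frac{x^{3}}{3}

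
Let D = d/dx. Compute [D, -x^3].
- 3 x^{2}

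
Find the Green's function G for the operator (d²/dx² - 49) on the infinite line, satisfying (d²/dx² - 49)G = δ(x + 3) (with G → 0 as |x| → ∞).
-\frac{e^{-7|x + 3|}}{14}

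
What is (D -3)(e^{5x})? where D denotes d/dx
2 e^{5 x}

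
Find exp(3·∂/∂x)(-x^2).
- x^{2} - 6 x - 9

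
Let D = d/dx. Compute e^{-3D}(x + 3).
x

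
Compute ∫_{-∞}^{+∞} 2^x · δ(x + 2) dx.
\frac{1}{4}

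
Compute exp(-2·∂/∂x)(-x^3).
- x^{3} + 6 x^{2} - 12 x + 8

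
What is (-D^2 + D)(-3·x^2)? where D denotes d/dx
6 - 6 x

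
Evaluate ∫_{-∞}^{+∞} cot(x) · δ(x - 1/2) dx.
\cot{\left(\frac{1}{2} \right)}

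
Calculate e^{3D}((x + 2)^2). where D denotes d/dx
x^{2} + 10 x + 25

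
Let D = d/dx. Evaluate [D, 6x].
6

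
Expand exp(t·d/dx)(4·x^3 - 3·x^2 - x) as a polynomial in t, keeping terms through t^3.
4 t^{3} + t^{2} \left(12 x - 3\right) - t \left(- 12 x^{2} + 6 x + 1\right) + 4 x^{3} - 3 x^{2} - x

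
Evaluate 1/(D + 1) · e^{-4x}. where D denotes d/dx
- \frac{e^{- 4 x}}{3}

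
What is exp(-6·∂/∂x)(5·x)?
5 x - 30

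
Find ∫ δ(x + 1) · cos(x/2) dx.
\cos{\left(\frac{1}{2} \right)}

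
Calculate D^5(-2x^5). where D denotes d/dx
-240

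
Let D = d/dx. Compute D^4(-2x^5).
- 240 x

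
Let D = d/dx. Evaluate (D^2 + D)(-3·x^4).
12 x^{2} \left(- x - 3\right)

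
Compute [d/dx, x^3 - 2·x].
3 x^{2} - 2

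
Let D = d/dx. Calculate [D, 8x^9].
72 x^{8}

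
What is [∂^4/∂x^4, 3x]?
12\frac{d^{3}}{dx^{3}}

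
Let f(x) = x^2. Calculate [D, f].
2 x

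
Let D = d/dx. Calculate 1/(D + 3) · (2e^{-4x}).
- 2 e^{- 4 x}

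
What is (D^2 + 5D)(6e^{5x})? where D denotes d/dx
300 e^{5 x}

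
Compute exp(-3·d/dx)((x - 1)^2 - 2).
x^{2} - 8 x + 14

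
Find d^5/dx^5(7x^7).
17640 x^{2}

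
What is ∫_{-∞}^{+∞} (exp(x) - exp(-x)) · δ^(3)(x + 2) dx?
- 2 \cosh{\left(2 \right)}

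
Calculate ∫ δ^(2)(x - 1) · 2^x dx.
2 \log{\left(2 \right)}^{2}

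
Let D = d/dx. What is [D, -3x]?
-3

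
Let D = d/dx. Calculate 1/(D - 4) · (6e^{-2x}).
- e^{- 2 x}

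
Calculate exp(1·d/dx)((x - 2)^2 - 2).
x^{2} - 2 x - 1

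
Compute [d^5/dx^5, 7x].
35\frac{d^{4}}{dx^{4}}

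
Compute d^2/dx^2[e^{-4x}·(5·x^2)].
10 \left(8 x^{2} - 8 x + 1\right) e^{- 4 x}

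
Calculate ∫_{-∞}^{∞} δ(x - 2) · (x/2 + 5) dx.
6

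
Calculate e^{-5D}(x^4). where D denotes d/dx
x^{4} - 20 x^{3} + 150 x^{2} - 500 x + 625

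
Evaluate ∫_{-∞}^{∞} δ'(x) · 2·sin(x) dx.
-2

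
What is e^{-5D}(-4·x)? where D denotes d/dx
20 - 4 x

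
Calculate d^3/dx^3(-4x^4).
- 96 x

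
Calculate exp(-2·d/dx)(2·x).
2 x - 4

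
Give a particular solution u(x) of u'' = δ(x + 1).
\frac{|x + 1|}{2}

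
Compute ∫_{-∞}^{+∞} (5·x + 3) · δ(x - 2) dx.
13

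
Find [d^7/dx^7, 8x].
56\frac{d^{6}}{dx^{6}}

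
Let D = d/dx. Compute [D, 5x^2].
10 x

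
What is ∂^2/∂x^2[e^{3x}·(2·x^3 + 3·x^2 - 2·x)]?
\left(18 x^{3} + 63 x^{2} + 30 x - 6\right) e^{3 x}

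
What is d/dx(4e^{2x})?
8 e^{2 x}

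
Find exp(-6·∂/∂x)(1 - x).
7 - x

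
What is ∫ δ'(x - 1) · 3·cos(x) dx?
3 \sin{\left(1 \right)}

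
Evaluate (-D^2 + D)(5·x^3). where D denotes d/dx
15 x \left(x - 2\right)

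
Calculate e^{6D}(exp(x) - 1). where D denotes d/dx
e^{x + 6} - 1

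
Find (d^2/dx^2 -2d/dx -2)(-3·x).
6 x + 6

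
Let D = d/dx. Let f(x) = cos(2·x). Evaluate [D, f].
- 2 \sin{\left(2 x \right)}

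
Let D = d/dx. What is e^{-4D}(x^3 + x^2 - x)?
x^{3} - 11 x^{2} + 39 x - 44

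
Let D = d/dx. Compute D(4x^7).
28 x^{6}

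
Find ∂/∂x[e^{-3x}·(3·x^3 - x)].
\left(- 9 x^{3} + 9 x^{2} + 3 x - 1\right) e^{- 3 x}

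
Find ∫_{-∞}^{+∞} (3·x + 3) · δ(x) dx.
3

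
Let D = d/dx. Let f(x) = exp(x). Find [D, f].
e^{x}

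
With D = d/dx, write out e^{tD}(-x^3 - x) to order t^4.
- t^{3} - 3 t^{2} x - t \left(3 x^{2} + 1\right) - x^{3} - x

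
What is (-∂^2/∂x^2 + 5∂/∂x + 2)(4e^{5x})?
8 e^{5 x}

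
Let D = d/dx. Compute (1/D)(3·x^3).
\frac{3 x^{4}}{4}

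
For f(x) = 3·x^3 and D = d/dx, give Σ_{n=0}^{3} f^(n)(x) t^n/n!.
3 t^{3} + 9 t^{2} x + 9 t x^{2} + 3 x^{3}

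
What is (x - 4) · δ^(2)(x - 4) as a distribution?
-2\delta'(x - 4)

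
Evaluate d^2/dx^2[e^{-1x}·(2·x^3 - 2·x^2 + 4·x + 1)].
\left(2 x^{3} - 14 x^{2} + 24 x - 11\right) e^{- x}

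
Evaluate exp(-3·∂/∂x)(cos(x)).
\cos{\left(x - 3 \right)}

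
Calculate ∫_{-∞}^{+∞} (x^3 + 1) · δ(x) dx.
1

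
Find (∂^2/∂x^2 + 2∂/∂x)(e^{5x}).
35 e^{5 x}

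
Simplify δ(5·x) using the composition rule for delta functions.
\frac{\delta(x)}{5}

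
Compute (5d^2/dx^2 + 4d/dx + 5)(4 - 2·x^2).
2 x \left(- 5 x - 8\right)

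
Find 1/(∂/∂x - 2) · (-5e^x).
5 e^{x}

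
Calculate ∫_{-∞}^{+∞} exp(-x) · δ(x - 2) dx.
e^{-2}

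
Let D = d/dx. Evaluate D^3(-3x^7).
- 630 x^{4}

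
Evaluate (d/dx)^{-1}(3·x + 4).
\frac{3 x^{2}}{2} + 4 x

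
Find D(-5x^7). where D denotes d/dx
- 35 x^{6}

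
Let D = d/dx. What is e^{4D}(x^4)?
x^{4} + 16 x^{3} + 96 x^{2} + 256 x + 256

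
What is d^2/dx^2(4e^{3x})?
36 e^{3 x}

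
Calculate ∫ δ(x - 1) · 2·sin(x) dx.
2 \sin{\left(1 \right)}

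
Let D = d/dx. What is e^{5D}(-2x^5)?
- 2 x^{5} - 50 x^{4} - 500 x^{3} - 2500 x^{2} - 6250 x - 6250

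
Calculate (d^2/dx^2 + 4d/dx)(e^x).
5 e^{x}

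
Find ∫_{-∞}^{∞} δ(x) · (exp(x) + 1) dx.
2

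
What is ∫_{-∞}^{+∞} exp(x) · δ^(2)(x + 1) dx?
e^{-1}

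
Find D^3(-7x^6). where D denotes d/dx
- 840 x^{3}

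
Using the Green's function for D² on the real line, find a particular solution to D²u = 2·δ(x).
|x|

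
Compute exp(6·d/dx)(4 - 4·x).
- 4 x - 20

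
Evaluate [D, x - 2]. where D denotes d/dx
1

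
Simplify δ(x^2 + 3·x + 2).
\frac{\delta(x + 1) + \delta(x + 2)}{1}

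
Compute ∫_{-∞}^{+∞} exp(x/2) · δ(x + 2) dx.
e^{-1}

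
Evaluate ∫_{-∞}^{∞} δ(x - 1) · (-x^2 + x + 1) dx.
1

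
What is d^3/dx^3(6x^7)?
1260 x^{4}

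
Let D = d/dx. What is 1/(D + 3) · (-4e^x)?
- e^{x}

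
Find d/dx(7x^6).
42 x^{5}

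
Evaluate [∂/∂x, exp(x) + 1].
e^{x}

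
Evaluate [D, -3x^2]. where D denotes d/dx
- 6 x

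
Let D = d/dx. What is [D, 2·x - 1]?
2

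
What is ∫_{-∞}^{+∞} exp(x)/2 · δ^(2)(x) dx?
\frac{1}{2}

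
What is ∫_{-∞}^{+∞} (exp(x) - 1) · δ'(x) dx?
-1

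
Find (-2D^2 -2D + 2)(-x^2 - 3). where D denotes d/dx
- 2 x^{2} + 4 x - 2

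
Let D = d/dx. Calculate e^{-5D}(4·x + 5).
4 x - 15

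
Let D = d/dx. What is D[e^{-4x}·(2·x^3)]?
x^{2} \left(6 - 8 x\right) e^{- 4 x}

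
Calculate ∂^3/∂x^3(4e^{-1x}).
- 4 e^{- x}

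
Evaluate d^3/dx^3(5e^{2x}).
40 e^{2 x}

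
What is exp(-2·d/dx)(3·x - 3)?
3 x - 9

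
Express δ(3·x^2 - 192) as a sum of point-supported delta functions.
\frac{\delta(x - 8) + \delta(x + 8)}{48}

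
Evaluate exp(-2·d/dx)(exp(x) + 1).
e^{x - 2} + 1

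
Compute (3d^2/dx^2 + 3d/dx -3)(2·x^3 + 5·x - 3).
- 6 x^{3} + 18 x^{2} + 21 x + 24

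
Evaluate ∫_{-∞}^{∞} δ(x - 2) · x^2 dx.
4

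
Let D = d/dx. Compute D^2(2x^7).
84 x^{5}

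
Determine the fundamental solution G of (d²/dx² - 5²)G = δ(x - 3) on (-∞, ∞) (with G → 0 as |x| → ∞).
-\frac{e^{-5|x - 3|}}{10}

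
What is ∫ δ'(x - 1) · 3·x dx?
-3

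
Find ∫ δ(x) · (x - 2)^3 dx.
-8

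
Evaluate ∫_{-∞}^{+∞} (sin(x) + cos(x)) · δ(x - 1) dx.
\cos{\left(1 \right)} + \sin{\left(1 \right)}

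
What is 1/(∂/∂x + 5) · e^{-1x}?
\frac{e^{- x}}{4}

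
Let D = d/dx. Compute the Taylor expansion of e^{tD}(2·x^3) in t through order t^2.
2 x \left(3 t^{2} + 3 t x + x^{2}\right)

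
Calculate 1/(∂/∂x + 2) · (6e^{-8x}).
- e^{- 8 x}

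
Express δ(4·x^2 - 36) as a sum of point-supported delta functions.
\frac{\delta(x - 3) + \delta(x + 3)}{24}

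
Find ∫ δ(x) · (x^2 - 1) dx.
-1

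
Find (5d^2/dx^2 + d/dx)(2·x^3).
6 x \left(x + 10\right)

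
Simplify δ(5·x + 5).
\frac{\delta(x + 1)}{5}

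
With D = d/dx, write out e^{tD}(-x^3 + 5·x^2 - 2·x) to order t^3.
- t^{3} - t^{2} \left(3 x - 5\right) - t \left(3 x^{2} - 10 x + 2\right) - x^{3} + 5 x^{2} - 2 x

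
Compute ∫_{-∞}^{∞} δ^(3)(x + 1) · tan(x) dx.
- 6 \tan^{4}{\left(1 \right)} - 8 \tan^{2}{\left(1 \right)} - 2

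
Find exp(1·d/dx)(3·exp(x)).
3 e^{x + 1}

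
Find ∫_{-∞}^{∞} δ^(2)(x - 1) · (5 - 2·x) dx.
0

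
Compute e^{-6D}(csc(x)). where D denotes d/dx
\csc{\left(x - 6 \right)}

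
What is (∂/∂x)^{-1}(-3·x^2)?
- x^{3}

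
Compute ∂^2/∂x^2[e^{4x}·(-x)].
\left(- 16 x - 8\right) e^{4 x}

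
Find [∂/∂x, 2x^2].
4 x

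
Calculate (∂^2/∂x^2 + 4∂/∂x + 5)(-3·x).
- 15 x - 12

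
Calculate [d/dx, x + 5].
1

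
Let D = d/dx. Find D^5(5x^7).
12600 x^{2}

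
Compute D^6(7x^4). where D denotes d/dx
0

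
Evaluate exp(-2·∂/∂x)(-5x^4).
- 5 x^{4} + 40 x^{3} - 120 x^{2} + 160 x - 80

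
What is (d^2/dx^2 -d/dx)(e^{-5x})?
30 e^{- 5 x}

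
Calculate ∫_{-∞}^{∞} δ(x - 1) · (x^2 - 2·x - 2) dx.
-3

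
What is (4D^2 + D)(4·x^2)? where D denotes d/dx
8 x + 32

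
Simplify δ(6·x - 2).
\frac{\delta(x - 1/3)}{6}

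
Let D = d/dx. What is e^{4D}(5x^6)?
5 x^{6} + 120 x^{5} + 1200 x^{4} + 6400 x^{3} + 19200 x^{2} + 30720 x + 20480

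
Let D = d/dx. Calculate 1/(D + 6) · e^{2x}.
\frac{e^{2 x}}{8}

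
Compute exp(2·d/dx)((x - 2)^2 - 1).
x^{2} - 1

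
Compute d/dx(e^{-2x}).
- 2 e^{- 2 x}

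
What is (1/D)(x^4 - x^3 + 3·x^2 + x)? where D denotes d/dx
\frac{x^{5}}{5} - \frac{x^{4}}{4} + x^{3} + \frac{x^{2}}{2}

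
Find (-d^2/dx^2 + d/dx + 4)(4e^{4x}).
- 32 e^{4 x}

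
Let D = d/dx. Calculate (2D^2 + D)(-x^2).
- 2 x - 4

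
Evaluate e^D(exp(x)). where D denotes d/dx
e^{x + 1}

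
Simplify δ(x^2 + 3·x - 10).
\frac{\delta(x - 2) + \delta(x + 5)}{7}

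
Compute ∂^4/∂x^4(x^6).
360 x^{2}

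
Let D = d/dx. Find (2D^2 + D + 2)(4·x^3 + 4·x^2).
8 x^{3} + 20 x^{2} + 56 x + 16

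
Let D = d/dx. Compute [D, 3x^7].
21 x^{6}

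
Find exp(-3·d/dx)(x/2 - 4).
\frac{x}{2} - \frac{11}{2}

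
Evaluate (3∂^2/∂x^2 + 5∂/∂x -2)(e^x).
6 e^{x}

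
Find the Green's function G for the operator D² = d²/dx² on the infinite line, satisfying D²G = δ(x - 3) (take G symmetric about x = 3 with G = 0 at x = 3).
\frac{|x - 3|}{2}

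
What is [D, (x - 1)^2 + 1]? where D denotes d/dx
2 x - 2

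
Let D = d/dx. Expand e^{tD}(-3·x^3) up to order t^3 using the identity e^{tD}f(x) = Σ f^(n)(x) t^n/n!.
- 3 t^{3} - 9 t^{2} x - 9 t x^{2} - 3 x^{3}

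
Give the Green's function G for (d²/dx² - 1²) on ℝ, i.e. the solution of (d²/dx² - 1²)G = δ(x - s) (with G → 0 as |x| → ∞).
-\frac{e^{-|x-s|}}{2}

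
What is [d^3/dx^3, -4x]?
-12\frac{d^{2}}{dx^{2}}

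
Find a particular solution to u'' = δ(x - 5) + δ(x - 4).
\frac{|x - 5|}{2} + \frac{|x - 4|}{2}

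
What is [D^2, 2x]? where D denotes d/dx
4D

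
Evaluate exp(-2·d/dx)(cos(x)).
\cos{\left(x - 2 \right)}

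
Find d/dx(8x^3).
24 x^{2}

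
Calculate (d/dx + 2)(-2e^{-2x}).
0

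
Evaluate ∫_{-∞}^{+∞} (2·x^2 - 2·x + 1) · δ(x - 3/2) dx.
\frac{5}{2}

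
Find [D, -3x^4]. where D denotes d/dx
- 12 x^{3}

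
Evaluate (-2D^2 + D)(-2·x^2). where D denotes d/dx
8 - 4 x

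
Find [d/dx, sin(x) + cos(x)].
- \sin{\left(x \right)} + \cos{\left(x \right)}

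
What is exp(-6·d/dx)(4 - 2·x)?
16 - 2 x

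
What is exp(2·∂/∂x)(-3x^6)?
- 3 x^{6} - 36 x^{5} - 180 x^{4} - 480 x^{3} - 720 x^{2} - 576 x - 192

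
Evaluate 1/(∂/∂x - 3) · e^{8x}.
\frac{e^{8 x}}{5}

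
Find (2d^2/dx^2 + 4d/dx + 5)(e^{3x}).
35 e^{3 x}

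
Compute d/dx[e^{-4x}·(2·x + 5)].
2 \left(- 4 x - 9\right) e^{- 4 x}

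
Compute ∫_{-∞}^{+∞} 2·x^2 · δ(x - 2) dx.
8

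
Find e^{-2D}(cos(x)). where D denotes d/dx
\cos{\left(x - 2 \right)}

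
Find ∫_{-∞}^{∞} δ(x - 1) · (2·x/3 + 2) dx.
\frac{8}{3}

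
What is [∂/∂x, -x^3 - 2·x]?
- 3 x^{2} - 2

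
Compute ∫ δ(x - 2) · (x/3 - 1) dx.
- \frac{1}{3}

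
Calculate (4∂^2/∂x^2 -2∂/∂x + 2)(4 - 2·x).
12 - 4 x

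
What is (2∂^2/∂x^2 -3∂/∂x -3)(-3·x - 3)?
9 x + 18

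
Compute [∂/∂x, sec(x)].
\tan{\left(x \right)} \sec{\left(x \right)}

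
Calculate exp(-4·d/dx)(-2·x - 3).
5 - 2 x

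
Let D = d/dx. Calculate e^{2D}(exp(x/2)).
e^{\frac{x}{2} + 1}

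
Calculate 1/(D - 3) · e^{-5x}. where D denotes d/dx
- \frac{e^{- 5 x}}{8}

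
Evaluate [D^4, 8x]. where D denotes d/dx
32D^{3}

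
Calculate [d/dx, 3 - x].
-1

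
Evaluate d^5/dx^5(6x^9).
90720 x^{4}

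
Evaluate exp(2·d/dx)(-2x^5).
- 2 x^{5} - 20 x^{4} - 80 x^{3} - 160 x^{2} - 160 x - 64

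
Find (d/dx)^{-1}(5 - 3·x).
- \frac{3 x^{2}}{2} + 5 x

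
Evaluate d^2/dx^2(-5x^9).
- 360 x^{7}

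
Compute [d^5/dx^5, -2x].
-10\frac{d^{4}}{dx^{4}}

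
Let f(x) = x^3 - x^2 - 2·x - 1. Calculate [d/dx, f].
3 x^{2} - 2 x - 2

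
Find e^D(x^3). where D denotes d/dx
x^{3} + 3 x^{2} + 3 x + 1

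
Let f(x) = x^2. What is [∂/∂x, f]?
2 x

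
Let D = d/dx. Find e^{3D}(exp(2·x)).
e^{2 x + 6}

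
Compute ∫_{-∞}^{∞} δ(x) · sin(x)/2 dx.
0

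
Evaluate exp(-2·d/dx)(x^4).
x^{4} - 8 x^{3} + 24 x^{2} - 32 x + 16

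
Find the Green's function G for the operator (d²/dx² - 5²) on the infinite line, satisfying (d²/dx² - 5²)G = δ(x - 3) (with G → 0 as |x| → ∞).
-\frac{e^{-5|x - 3|}}{10}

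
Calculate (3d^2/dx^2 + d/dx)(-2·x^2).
- 4 x - 12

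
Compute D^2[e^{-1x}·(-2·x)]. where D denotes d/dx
2 \left(2 - x\right) e^{- x}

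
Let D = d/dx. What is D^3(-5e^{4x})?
- 320 e^{4 x}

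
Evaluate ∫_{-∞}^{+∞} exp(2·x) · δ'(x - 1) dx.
- 2 e^{2}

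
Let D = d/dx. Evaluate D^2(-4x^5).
- 80 x^{3}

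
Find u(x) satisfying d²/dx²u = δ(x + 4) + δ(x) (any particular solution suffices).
\frac{|x + 4|}{2} + \frac{|x|}{2}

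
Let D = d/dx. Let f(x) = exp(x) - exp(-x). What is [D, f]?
2 \cosh{\left(x \right)}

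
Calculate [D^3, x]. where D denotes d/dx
3D^{2}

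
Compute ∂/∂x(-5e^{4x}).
- 20 e^{4 x}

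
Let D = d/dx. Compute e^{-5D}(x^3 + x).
x^{3} - 15 x^{2} + 76 x - 130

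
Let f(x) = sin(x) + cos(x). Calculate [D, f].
- \sin{\left(x \right)} + \cos{\left(x \right)}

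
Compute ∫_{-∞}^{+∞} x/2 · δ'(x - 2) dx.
- \frac{1}{2}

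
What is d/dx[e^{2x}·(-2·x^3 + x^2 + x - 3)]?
\left(- 4 x^{3} - 4 x^{2} + 4 x - 5\right) e^{2 x}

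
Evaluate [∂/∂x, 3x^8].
24 x^{7}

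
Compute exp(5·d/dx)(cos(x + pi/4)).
\cos{\left(x + \frac{\pi}{4} + 5 \right)}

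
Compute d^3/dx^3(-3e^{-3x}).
81 e^{- 3 x}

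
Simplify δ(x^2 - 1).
\frac{\delta(x - 1) + \delta(x + 1)}{2}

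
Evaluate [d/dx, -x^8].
- 8 x^{7}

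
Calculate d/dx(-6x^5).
- 30 x^{4}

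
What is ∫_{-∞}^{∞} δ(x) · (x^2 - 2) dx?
-2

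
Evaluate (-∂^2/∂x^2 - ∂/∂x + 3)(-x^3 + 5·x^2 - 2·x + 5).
- 3 x^{3} + 18 x^{2} - 10 x + 7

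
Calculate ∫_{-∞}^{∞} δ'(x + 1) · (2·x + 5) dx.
-2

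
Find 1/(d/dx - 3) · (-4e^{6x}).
- \frac{4 e^{6 x}}{3}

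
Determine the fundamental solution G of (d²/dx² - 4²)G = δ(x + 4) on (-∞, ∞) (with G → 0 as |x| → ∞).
-\frac{e^{-4|x + 4|}}{8}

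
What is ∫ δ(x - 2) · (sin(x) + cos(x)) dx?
\cos{\left(2 \right)} + \sin{\left(2 \right)}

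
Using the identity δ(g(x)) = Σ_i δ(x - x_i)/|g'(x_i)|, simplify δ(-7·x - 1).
\frac{\delta(x + 1/7)}{7}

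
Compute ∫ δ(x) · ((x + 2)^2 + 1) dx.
5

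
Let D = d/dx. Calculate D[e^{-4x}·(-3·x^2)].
6 x \left(2 x - 1\right) e^{- 4 x}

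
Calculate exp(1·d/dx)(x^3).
x^{3} + 3 x^{2} + 3 x + 1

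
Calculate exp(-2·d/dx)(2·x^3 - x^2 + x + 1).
2 x^{3} - 13 x^{2} + 29 x - 21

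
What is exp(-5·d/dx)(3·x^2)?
3 x^{2} - 30 x + 75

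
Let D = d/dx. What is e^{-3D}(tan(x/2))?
\tan{\left(\frac{x}{2} - \frac{3}{2} \right)}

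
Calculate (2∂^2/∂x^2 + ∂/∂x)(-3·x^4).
12 x^{2} \left(- x - 6\right)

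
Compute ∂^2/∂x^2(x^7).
42 x^{5}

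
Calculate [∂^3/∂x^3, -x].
-3\frac{d^{2}}{dx^{2}}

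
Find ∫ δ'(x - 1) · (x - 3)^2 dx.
4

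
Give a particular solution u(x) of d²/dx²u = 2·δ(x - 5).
|x - 5|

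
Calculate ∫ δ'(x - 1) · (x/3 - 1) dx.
- \frac{1}{3}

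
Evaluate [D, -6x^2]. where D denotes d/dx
- 12 x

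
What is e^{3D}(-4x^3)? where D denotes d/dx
- 4 x^{3} - 36 x^{2} - 108 x - 108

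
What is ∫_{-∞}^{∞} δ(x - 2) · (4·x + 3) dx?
11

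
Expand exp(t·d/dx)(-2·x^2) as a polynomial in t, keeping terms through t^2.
- 2 t^{2} - 4 t x - 2 x^{2}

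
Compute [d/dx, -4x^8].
- 32 x^{7}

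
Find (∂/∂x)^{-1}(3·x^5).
\frac{x^{6}}{2}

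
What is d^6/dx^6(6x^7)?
30240 x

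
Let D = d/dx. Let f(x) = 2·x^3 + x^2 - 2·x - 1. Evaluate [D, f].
6 x^{2} + 2 x - 2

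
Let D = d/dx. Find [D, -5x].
-5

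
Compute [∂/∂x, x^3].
3 x^{2}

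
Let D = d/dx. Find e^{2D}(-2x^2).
- 2 x^{2} - 8 x - 8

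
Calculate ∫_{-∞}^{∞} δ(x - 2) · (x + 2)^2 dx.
16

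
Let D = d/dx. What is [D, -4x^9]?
- 36 x^{8}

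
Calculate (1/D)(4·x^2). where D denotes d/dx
\frac{4 x^{3}}{3}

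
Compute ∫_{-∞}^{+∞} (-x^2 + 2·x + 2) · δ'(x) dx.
-2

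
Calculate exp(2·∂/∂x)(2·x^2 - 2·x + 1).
2 x^{2} + 6 x + 5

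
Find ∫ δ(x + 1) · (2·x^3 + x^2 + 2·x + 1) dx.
-2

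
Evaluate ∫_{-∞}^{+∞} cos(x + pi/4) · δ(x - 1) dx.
\cos{\left(\frac{\pi}{4} + 1 \right)}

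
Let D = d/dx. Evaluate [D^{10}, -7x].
-70D^{9}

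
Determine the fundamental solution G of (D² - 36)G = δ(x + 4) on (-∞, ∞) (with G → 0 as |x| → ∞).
-\frac{e^{-6|x + 4|}}{12}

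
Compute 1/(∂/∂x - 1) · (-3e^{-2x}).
e^{- 2 x}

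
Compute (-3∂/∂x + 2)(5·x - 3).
10 x - 21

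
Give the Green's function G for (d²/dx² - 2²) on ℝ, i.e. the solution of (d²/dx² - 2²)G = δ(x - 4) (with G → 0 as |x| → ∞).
-\frac{e^{-2|x - 4|}}{4}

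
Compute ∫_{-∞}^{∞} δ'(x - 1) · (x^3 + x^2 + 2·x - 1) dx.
-7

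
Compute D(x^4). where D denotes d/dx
4 x^{3}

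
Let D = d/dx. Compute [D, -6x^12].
- 72 x^{11}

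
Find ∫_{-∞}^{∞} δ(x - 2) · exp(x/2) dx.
e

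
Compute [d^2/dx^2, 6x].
12\frac{d}{dx}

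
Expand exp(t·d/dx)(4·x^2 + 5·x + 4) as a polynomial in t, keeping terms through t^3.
4 t^{2} + t \left(8 x + 5\right) + 4 x^{2} + 5 x + 4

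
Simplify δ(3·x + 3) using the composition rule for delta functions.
\frac{\delta(x + 1)}{3}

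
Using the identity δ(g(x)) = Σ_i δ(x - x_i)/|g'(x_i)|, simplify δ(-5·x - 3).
\frac{\delta(x + 3/5)}{5}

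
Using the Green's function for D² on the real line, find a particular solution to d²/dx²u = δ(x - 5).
\frac{|x - 5|}{2}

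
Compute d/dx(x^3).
3 x^{2}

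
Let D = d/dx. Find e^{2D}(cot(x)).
\cot{\left(x + 2 \right)}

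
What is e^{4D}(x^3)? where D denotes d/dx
x^{3} + 12 x^{2} + 48 x + 64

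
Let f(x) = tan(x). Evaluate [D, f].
\frac{1}{\cos^{2}{\left(x \right)}}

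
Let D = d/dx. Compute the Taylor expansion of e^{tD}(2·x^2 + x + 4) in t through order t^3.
2 t^{2} + t \left(4 x + 1\right) + 2 x^{2} + x + 4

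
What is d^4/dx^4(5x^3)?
0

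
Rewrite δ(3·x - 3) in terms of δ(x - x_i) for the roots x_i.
\frac{\delta(x - 1)}{3}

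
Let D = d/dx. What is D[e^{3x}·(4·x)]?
\left(12 x + 4\right) e^{3 x}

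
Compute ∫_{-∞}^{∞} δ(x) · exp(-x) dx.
1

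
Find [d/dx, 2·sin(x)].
2 \cos{\left(x \right)}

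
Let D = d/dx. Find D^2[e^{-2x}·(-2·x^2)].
4 \left(- 2 x^{2} + 4 x - 1\right) e^{- 2 x}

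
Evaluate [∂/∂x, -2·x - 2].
-2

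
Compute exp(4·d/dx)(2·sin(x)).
2 \sin{\left(x + 4 \right)}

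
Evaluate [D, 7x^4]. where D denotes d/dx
28 x^{3}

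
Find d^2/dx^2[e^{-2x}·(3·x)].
12 \left(x - 1\right) e^{- 2 x}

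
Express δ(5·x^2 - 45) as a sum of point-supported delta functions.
\frac{\delta(x - 3) + \delta(x + 3)}{30}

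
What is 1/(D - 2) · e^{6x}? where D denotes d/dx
\frac{e^{6 x}}{4}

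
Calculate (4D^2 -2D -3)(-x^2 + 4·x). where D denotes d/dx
3 x^{2} - 8 x - 16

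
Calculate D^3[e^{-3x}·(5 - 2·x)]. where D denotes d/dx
27 \left(2 x - 7\right) e^{- 3 x}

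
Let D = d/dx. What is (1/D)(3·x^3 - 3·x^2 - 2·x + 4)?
\frac{3 x^{4}}{4} - x^{3} - x^{2} + 4 x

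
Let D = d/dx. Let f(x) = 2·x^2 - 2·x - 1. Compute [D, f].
4 x - 2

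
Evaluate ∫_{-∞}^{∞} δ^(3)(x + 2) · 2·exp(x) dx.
- \frac{2}{e^{2}}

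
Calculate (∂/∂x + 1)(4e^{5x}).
24 e^{5 x}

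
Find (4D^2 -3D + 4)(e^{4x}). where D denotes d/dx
56 e^{4 x}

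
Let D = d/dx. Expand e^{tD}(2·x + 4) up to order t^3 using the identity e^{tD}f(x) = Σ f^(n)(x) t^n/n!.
2 t + 2 x + 4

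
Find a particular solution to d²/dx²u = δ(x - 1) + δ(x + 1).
\frac{|x - 1|}{2} + \frac{|x + 1|}{2}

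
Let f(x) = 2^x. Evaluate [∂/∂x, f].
2^{x} \log{\left(2 \right)}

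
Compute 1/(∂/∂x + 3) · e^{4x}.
\frac{e^{4 x}}{7}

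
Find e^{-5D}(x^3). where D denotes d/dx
x^{3} - 15 x^{2} + 75 x - 125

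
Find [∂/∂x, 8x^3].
24 x^{2}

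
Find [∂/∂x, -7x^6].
- 42 x^{5}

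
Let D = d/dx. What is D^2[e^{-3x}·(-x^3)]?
3 x \left(- 3 x^{2} + 6 x - 2\right) e^{- 3 x}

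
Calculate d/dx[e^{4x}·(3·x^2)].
6 x \left(2 x + 1\right) e^{4 x}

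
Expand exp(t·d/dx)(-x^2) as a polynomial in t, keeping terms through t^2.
- t^{2} - 2 t x - x^{2}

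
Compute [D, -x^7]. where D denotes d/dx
- 7 x^{6}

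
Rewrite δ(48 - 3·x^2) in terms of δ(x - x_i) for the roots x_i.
\frac{\delta(x - 4) + \delta(x + 4)}{24}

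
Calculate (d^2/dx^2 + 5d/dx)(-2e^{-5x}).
0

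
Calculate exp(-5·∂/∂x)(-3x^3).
- 3 x^{3} + 45 x^{2} - 225 x + 375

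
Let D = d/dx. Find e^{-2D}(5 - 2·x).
9 - 2 x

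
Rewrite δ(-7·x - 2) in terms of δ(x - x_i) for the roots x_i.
\frac{\delta(x + 2/7)}{7}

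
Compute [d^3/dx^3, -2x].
-6\frac{d^{2}}{dx^{2}}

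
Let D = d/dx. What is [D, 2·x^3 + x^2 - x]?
6 x^{2} + 2 x - 1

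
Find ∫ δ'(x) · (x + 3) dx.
-1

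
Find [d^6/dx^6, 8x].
48\frac{d^{5}}{dx^{5}}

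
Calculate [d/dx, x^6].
6 x^{5}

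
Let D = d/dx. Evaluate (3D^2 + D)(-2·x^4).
8 x^{2} \left(- x - 9\right)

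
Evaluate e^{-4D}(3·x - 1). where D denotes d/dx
3 x - 13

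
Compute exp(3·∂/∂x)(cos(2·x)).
\cos{\left(2 x + 6 \right)}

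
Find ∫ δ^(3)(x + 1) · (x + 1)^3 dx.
-6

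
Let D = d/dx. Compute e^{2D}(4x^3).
4 x^{3} + 24 x^{2} + 48 x + 32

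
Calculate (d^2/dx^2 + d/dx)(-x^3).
3 x \left(- x - 2\right)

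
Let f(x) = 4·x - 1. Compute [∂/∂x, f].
4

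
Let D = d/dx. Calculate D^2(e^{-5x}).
25 e^{- 5 x}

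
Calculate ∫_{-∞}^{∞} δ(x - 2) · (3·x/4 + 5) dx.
\frac{13}{2}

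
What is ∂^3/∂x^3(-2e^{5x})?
- 250 e^{5 x}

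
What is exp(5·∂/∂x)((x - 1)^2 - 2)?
x^{2} + 8 x + 14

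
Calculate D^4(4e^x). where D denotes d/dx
4 e^{x}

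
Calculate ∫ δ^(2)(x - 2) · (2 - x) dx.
0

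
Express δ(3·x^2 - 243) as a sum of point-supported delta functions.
\frac{\delta(x - 9) + \delta(x + 9)}{54}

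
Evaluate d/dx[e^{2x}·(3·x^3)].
x^{2} \left(6 x + 9\right) e^{2 x}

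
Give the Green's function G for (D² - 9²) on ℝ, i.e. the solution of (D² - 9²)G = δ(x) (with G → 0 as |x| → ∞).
-\frac{e^{-9|x|}}{18}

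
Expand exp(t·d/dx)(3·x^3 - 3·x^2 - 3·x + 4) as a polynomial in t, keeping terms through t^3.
3 t^{3} + t^{2} \left(9 x - 3\right) - 3 t \left(- 3 x^{2} + 2 x + 1\right) + 3 x^{3} - 3 x^{2} - 3 x + 4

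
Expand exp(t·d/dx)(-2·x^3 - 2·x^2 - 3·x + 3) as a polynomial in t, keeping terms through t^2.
- t^{2} \left(6 x + 2\right) - t \left(6 x^{2} + 4 x + 3\right) - 2 x^{3} - 2 x^{2} - 3 x + 3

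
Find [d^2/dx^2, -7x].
-14\frac{d}{dx}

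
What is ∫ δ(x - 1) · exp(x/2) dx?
e^{\frac{1}{2}}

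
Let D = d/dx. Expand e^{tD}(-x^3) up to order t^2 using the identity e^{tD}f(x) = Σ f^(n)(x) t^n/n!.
x \left(- 3 t^{2} - 3 t x - x^{2}\right)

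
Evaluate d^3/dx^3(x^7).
210 x^{4}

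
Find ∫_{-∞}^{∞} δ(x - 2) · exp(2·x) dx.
e^{4}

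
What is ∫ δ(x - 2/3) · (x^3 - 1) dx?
- \frac{19}{27}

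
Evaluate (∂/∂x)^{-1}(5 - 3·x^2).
- x^{3} + 5 x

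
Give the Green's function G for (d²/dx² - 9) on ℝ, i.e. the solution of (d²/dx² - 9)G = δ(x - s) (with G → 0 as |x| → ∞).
-\frac{e^{-3|x-s|}}{6}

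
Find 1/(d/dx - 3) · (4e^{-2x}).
- \frac{4 e^{- 2 x}}{5}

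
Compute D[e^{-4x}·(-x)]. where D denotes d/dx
\left(4 x - 1\right) e^{- 4 x}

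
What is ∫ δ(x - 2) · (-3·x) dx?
-6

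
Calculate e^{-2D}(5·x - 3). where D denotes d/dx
5 x - 13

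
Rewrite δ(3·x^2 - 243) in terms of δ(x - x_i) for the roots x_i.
\frac{\delta(x - 9) + \delta(x + 9)}{54}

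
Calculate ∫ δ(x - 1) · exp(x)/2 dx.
\frac{e}{2}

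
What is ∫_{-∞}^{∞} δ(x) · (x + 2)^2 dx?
4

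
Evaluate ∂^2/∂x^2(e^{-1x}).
e^{- x}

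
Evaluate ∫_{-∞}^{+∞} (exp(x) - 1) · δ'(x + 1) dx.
- \frac{1}{e}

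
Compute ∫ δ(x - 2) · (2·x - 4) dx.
0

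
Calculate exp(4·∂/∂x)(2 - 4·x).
- 4 x - 14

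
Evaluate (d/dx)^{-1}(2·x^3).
\frac{x^{4}}{2}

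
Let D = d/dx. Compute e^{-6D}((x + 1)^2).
x^{2} - 10 x + 25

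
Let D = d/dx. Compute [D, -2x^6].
- 12 x^{5}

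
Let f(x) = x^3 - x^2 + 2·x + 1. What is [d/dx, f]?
3 x^{2} - 2 x + 2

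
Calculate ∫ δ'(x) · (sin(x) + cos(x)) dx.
-1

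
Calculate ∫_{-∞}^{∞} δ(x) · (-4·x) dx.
0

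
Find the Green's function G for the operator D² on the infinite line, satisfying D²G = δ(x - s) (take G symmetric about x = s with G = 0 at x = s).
\frac{|x - s|}{2}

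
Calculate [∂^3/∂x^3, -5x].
-15\frac{d^{2}}{dx^{2}}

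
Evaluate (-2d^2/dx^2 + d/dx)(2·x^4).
8 x^{2} \left(x - 6\right)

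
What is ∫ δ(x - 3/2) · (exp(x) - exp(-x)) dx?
2 \sinh{\left(\frac{3}{2} \right)}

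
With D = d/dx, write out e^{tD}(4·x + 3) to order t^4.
4 t + 4 x + 3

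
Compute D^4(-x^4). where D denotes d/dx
-24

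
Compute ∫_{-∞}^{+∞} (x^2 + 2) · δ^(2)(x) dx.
2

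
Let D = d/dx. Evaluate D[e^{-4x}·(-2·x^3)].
x^{2} \left(8 x - 6\right) e^{- 4 x}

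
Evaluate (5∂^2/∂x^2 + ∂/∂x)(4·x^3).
12 x \left(x + 10\right)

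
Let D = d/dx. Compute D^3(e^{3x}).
27 e^{3 x}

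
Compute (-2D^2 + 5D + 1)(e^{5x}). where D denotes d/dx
- 24 e^{5 x}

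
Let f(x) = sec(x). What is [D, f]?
\tan{\left(x \right)} \sec{\left(x \right)}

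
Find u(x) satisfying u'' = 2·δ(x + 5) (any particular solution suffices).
|x + 5|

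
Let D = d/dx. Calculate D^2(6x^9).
432 x^{7}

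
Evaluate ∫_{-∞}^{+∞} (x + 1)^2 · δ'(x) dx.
-2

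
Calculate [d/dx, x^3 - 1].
3 x^{2}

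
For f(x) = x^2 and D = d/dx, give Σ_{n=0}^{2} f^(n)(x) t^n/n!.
t^{2} + 2 t x + x^{2}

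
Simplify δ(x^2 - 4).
\frac{\delta(x - 2) + \delta(x + 2)}{4}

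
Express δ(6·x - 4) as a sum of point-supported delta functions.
\frac{\delta(x - 2/3)}{6}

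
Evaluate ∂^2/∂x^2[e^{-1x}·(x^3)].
x \left(x^{2} - 6 x + 6\right) e^{- x}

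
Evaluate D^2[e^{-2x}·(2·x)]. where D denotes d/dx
8 \left(x - 1\right) e^{- 2 x}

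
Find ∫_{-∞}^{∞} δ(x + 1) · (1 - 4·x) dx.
5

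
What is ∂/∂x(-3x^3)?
- 9 x^{2}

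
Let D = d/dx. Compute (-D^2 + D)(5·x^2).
10 x - 10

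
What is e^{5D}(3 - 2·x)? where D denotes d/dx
- 2 x - 7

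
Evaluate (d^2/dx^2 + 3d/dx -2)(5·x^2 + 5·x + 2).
- 10 x^{2} + 20 x + 21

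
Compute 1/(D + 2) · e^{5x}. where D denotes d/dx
\frac{e^{5 x}}{7}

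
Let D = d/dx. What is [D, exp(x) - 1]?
e^{x}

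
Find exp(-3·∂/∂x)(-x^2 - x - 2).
- x^{2} + 5 x - 8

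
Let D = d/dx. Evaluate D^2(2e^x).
2 e^{x}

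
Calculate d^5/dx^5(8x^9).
120960 x^{4}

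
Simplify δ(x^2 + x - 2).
\frac{\delta(x - 1) + \delta(x + 2)}{3}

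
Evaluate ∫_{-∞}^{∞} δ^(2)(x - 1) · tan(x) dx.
2 \tan{\left(1 \right)} + 2 \tan^{3}{\left(1 \right)}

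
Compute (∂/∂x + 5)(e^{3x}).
8 e^{3 x}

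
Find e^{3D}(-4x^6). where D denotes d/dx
- 4 x^{6} - 72 x^{5} - 540 x^{4} - 2160 x^{3} - 4860 x^{2} - 5832 x - 2916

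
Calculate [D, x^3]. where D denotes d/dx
3 x^{2}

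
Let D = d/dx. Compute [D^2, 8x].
16D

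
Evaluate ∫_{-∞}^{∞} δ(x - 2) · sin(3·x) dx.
\sin{\left(6 \right)}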